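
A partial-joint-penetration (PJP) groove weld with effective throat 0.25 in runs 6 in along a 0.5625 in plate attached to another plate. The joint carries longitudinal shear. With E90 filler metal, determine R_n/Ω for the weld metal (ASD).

E90XX → F_EXX = 90 ksi.
Effective throat (given) t_e = 0.25 in.
A_we = 0.25 × 6 = 1.5 in².
F_nw = 0.6 F_EXX = 54 ksi.
R_n/Ω = (54 × 1.5) / 2.0 = 40.5 kip.

R_n/Ω ≈ 40.5 kip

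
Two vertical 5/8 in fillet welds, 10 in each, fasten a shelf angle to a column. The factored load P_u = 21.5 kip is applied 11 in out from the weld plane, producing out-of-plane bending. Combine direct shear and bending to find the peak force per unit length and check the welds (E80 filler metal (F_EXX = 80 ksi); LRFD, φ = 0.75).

L_w = 2 × 10 = 20 in; section modulus (unit throat) S = 2 × L²/6 = 33.33 in².
Direct shear f_v = P/L_w = 21.5/20 = 1.075 kip/in.
Moment M = P × e = 21.5 × 11 = 236.5 kip·in; bending f_b = M/S = 7.095 kip/in.
f_max = √(f_v² + f_b²) = √(1.075² + 7.095²) = 7.176 kip/in.
φr_n = 0.75 × 0.6 × 80 × (0.707 × 0.625) = 15.91 kip/in → adequate.

f_max ≈ 7.18 kip/in; adequate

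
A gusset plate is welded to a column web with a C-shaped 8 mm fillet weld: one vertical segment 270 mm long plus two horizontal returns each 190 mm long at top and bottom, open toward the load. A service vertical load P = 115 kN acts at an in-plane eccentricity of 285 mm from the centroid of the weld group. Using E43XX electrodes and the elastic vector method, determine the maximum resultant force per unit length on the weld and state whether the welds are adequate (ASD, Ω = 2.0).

E43XX → F_EXX = 430 MPa.
Total weld length L_w = 650 mm. Treat welds as unit-width lines.
Centroid: x̄ = 2×190×95 / 650 = 55.54 mm from the vertical weld.
Polar moment about centroid: J = I_x + I_y = [270³/12 + 2×190×135²] + [270×55.54² + 2(190³/12 + 190×39.46²)] = 11130000 mm³.
Direct shear f_v = P/L_w = 115×10³ / 650 = 176.9 N/mm (vertical).
Torsion M = P·e = 115×10³ × 285 = 32775000 N·mm.
Critical point at (x, y) = (134.5, 135) from centroid. f_tx = M·y/J = 397.4 N/mm; f_ty = M·x/J = 395.8 N/mm.
Resultant f_max = √[f_tx² + (f_v + f_ty)²] = √[397.4² + (176.9 + 395.8)²] = 697.1 N/mm.
Capacity per unit length: r_n/Ω = (1/2.0) × 0.6 × 430 × (0.707 × 8) = 729.6 N/mm.
697.1 ≤ 729.6 → adequate.

f_max ≈ 697 N/mm; adequate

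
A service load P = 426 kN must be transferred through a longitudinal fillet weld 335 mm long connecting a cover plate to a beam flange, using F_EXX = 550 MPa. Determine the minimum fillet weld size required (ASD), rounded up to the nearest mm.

Total weld length L = 335 mm.
Required throat t_e = P × Ω / (0.6 F_EXX × L) = 426 × 2.0 / (0.6 × 550 × 335 × 10⁻³) = 7.707 mm.
Required leg w = t_e / 0.707 = 10.9 mm → use 11 mm.

w = 11 mm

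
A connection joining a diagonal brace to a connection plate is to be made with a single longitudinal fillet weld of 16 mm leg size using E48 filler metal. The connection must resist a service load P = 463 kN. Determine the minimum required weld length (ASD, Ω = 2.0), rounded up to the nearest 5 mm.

L = 285 mm

E48XX → F_EXX = 480 MPa.
Throat t_e = 0.707 × 16 = 11.31 mm.
r_n/Ω = (0.6 × 480 × 11.31) / 2.0 = 1629 N/mm = 1.629 kN/mm.
L_req = P / (r_n/Ω) = 463 / 1.629 = 284.2 mm total.
Round up → use L = 285 mm.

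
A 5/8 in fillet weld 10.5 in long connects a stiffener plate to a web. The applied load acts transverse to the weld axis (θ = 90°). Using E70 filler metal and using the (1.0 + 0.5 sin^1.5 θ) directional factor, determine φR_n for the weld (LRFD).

E70XX → F_EXX = 70 ksi.
t_e = 0.707 × 0.625 = 0.4419 in; A_we = 0.4419 × 10.5 = 4.64 in².
Directional factor: 1.0 + 0.5 sin^1.5(90°) = 1.5.
F_nw = 0.6 × 70 × 1.5 = 63 ksi.
φR_n = 0.75 × 63 × 4.64 = 219.2 kip.

φR_n ≈ 219 kip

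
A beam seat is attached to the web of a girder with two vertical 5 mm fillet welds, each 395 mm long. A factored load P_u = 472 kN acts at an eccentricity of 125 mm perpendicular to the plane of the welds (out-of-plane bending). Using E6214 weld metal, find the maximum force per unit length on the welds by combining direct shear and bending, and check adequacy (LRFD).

f_max ≈ 1280 N/mm; NOT adequate

E62XX → F_EXX = 620 MPa.
L_w = 2 × 395 = 790 mm; section modulus (unit throat) S = 2 × L²/6 = 52010 mm².
Direct shear f_v = P/L_w = 472×10³/790 = 597.5 N/mm.
Moment M = P × e = 472×10³ × 125 = 59000000 N·mm; bending f_b = M/S = 1134 N/mm.
f_max = √(f_v² + f_b²) = √(597.5² + 1134²) = 1282 N/mm.
φr_n = 0.75 × 0.6 × 620 × (0.707 × 5) = 986.3 N/mm → NOT adequate.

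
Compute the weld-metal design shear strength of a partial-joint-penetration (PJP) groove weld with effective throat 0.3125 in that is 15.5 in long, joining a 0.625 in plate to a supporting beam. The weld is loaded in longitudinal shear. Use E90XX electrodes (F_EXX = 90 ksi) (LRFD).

Effective throat (given) t_e = 0.3125 in.
A_we = 0.3125 × 15.5 = 4.844 in².
F_nw = 0.6 F_EXX = 54 ksi.
φR_n = 0.75 × 54 × 4.844 = 196.2 kip.

φR_n ≈ 196 kip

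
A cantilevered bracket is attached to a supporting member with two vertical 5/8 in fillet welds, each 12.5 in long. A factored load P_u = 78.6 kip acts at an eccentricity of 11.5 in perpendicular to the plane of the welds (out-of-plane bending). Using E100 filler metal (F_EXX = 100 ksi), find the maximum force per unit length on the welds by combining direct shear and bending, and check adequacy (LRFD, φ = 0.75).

L_w = 2 × 12.5 = 25 in; section modulus (unit throat) S = 2 × L²/6 = 52.08 in².
Direct shear f_v = P/L_w = 78.6/25 = 3.144 kip/in.
Moment M = P × e = 78.6 × 11.5 = 903.9 kip·in; bending f_b = M/S = 17.35 kip/in.
f_max = √(f_v² + f_b²) = √(3.144² + 17.35²) = 17.64 kip/in.
φr_n = 0.75 × 0.6 × 100 × (0.707 × 0.625) = 19.88 kip/in → adequate.

f_max ≈ 17.6 kip/in; adequate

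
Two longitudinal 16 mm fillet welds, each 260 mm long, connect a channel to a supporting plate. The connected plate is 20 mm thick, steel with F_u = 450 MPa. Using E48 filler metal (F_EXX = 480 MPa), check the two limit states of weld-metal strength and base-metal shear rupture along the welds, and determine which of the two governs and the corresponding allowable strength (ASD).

t_e = 0.707 × 16 = 11.31 mm; L = 520 mm.
Weld metal: R_n/Ω = (1/2.0) × 0.6 × 480 × 11.31 × 520 × 10⁻³ = 847 kN.
Base metal (shear rupture): R_n/Ω = (1/2.0) × 0.6 × 450 × 20 × 520 × 10⁻³ = 1404 kN.
Governing: weld metal.

R_n/Ω ≈ 847 kN (weld metal governs)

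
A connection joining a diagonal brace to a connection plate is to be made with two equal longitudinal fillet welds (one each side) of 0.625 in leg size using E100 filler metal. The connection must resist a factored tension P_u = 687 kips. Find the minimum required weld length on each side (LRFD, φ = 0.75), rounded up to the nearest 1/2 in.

L = 17.5 in on each side

E100XX → F_EXX = 100 ksi.
Throat t_e = 0.707 × 0.625 = 0.4419 in.
φr_n = 0.75 × 0.6 × 100 × 0.4419 = 19.88 kips/in.
L_req = P_u / φr_n = 687 / 19.88 = 34.55 in total.
Per side: 34.55 / 2 = 17.27 in.
Round up → use L = 17.5 in on each side.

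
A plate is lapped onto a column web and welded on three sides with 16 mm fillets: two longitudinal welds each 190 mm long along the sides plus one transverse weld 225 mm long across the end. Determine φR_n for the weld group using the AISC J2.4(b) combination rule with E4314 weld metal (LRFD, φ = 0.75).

E43XX → F_EXX = 430 MPa.
t_e = 0.707 × 16 = 11.31 mm.
R_nwl = 0.6 × 430 × 11.31 × 380 × 10⁻³ = 1109 kN (longitudinal, 2 welds).
R_nwt = 0.6 × 430 × 11.31 × 225 × 10⁻³ = 656.7 kN (transverse, base value).
(i) R_nwl + R_nwt = 1766 kN; (ii) 0.85 R_nwl + 1.5 R_nwt = 1928 kN.
R_n = max = 1928 kN [governs: (ii)]; φR_n = 1446 kN.

φR_n ≈ 1450 kN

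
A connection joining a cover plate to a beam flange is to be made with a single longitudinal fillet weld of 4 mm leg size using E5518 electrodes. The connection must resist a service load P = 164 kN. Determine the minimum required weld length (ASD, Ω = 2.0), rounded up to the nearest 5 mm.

E55XX → F_EXX = 550 MPa.
Throat t_e = 0.707 × 4 = 2.828 mm.
r_n/Ω = (0.6 × 550 × 2.828) / 2.0 = 466.6 N/mm = 0.4666 kN/mm.
L_req = P / (r_n/Ω) = 164 / 0.4666 = 351.5 mm total.
Round up → use L = 355 mm.

L = 355 mm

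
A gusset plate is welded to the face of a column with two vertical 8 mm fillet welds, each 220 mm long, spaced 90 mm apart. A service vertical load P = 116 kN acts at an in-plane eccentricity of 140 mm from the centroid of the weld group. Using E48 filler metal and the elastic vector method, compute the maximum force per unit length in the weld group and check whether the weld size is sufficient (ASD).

f_max ≈ 859 N/mm; NOT adequate

E48XX → F_EXX = 480 MPa.
Total weld length L_w = 440 mm. Treat welds as unit-width lines.
Polar moment about centroid: J = 2[d³/12 + d(b/2)²] = 2[220³/12 + 220×45²] = 2666000 mm³.
Direct shear f_v = P/L_w = 116×10³ / 440 = 263.6 N/mm (vertical).
Torsion M = P·e = 116×10³ × 140 = 16240000 N·mm.
Critical point at (x, y) = (45, 110) from centroid. f_tx = M·y/J = 670.2 N/mm; f_ty = M·x/J = 274.2 N/mm.
Resultant f_max = √[f_tx² + (f_v + f_ty)²] = √[670.2² + (263.6 + 274.2)²] = 859.3 N/mm.
Capacity per unit length: r_n/Ω = (1/2.0) × 0.6 × 480 × (0.707 × 8) = 814.5 N/mm.
859.3 > 814.5 → NOT adequate.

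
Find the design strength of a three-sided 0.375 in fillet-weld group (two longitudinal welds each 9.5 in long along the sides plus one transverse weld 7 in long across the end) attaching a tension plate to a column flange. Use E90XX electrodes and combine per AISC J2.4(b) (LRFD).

φR_n ≈ 286 kip

E90XX → F_EXX = 90 ksi.
t_e = 0.707 × 0.375 = 0.2651 in.
R_nwl = 0.6 × 90 × 0.2651 × 19 = 272 kip (longitudinal, 2 welds).
R_nwt = 0.6 × 90 × 0.2651 × 7 = 100.2 kip (transverse, base value).
(i) R_nwl + R_nwt = 372.2 kip; (ii) 0.85 R_nwl + 1.5 R_nwt = 381.5 kip.
R_n = max = 381.5 kip [governs: (ii)]; φR_n = 286.2 kip.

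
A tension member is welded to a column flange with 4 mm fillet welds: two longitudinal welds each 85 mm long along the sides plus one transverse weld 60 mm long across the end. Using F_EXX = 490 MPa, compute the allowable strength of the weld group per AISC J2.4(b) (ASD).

R_n/Ω ≈ 97.5 kN

t_e = 0.707 × 4 = 2.828 mm.
R_nwl = 0.6 × 490 × 2.828 × 170 × 10⁻³ = 141.3 kN (longitudinal, 2 welds).
R_nwt = 0.6 × 490 × 2.828 × 60 × 10⁻³ = 49.89 kN (transverse, base value).
(i) R_nwl + R_nwt = 191.2 kN; (ii) 0.85 R_nwl + 1.5 R_nwt = 195 kN.
R_n = max = 195 kN [governs: (ii)]; R_n/Ω = 97.49 kN.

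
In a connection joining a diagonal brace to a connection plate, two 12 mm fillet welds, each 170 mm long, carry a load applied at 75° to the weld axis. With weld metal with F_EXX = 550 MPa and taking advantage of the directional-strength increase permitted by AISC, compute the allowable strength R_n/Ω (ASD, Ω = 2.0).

R_n/Ω ≈ 702 kN

t_e = 0.707 × 12 = 8.484 mm; A_we = 8.484 × 340 = 2885 mm².
Directional factor: 1.0 + 0.5 sin^1.5(75°) = 1.475.
F_nw = 0.6 × 550 × 1.475 = 486.6 MPa.
R_n/Ω = (486.6 × 2885) / 2.0 × 10⁻³ = 701.9 kN.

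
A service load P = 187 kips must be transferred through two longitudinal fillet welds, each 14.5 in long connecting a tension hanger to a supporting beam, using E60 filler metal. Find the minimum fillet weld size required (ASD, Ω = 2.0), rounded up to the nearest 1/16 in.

w = 9/16 in

E60XX → F_EXX = 60 ksi.
Total weld length L = 29 in.
Required throat t_e = P × Ω / (0.6 F_EXX × L) = 187 × 2.0 / (0.6 × 60 × 29) = 0.3582 in.
Required leg w = t_e / 0.707 = 0.5067 in → use 9/16 in.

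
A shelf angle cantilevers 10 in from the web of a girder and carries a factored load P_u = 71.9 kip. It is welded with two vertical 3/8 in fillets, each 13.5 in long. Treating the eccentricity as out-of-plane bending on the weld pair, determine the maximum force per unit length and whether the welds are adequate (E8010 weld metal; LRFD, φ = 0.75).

f_max ≈ 12.1 kip/in; NOT adequate

E80XX → F_EXX = 80 ksi.
L_w = 2 × 13.5 = 27 in; section modulus (unit throat) S = 2 × L²/6 = 60.75 in².
Direct shear f_v = P/L_w = 71.9/27 = 2.663 kip/in.
Moment M = P × e = 71.9 × 10 = 719 kip·in; bending f_b = M/S = 11.84 kip/in.
f_max = √(f_v² + f_b²) = √(2.663² + 11.84²) = 12.13 kip/in.
φr_n = 0.75 × 0.6 × 80 × (0.707 × 0.375) = 9.544 kip/in → NOT adequate.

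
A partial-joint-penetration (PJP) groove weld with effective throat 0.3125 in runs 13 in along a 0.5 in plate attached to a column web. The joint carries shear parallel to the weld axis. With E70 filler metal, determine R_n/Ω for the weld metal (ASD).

R_n/Ω ≈ 85.3 kip

E70XX → F_EXX = 70 ksi.
Effective throat (given) t_e = 0.3125 in.
A_we = 0.3125 × 13 = 4.062 in².
F_nw = 0.6 F_EXX = 42 ksi.
R_n/Ω = (42 × 4.062) / 2.0 = 85.31 kip.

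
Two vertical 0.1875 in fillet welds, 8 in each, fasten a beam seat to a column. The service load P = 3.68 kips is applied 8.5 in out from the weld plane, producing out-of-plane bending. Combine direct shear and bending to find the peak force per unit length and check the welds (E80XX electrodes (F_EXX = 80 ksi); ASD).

L_w = 2 × 8 = 16 in; section modulus (unit throat) S = 2 × L²/6 = 21.33 in².
Direct shear f_v = P/L_w = 3.68/16 = 0.23 kip/in.
Moment M = P × e = 3.68 × 8.5 = 31.28 kip·in; bending f_b = M/S = 1.466 kip/in.
f_max = √(f_v² + f_b²) = √(0.23² + 1.466²) = 1.484 kip/in.
r_n/Ω = (1/2.0) × 0.6 × 80 × (0.707 × 0.1875) = 3.181 kip/in → adequate.

f_max ≈ 1.48 kip/in; adequate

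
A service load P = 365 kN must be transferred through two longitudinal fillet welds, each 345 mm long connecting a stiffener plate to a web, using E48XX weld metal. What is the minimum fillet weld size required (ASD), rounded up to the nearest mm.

E48XX → F_EXX = 480 MPa.
Total weld length L = 690 mm.
Required throat t_e = P × Ω / (0.6 F_EXX × L) = 365 × 2.0 / (0.6 × 480 × 690 × 10⁻³) = 3.674 mm.
Required leg w = t_e / 0.707 = 5.196 mm → use 6 mm.

w = 6 mm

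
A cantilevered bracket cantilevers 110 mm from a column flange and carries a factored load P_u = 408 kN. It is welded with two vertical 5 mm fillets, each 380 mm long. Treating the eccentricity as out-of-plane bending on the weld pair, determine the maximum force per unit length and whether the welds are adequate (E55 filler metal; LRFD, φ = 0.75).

f_max ≈ 1080 N/mm; NOT adequate

E55XX → F_EXX = 550 MPa.
L_w = 2 × 380 = 760 mm; section modulus (unit throat) S = 2 × L²/6 = 48130 mm².
Direct shear f_v = P/L_w = 408×10³/760 = 536.8 N/mm.
Moment M = P × e = 408×10³ × 110 = 44880000 N·mm; bending f_b = M/S = 932.4 N/mm.
f_max = √(f_v² + f_b²) = √(536.8² + 932.4²) = 1076 N/mm.
φr_n = 0.75 × 0.6 × 550 × (0.707 × 5) = 874.9 N/mm → NOT adequate.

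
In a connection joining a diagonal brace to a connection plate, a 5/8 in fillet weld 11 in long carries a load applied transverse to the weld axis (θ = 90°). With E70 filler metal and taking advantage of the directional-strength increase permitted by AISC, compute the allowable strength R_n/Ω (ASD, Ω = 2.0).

E70XX → F_EXX = 70 ksi.
t_e = 0.707 × 0.625 = 0.4419 in; A_we = 0.4419 × 11 = 4.861 in².
Directional factor: 1.0 + 0.5 sin^1.5(90°) = 1.5.
F_nw = 0.6 × 70 × 1.5 = 63 ksi.
R_n/Ω = (63 × 4.861) / 2.0 = 153.1 kip.

R_n/Ω ≈ 153 kip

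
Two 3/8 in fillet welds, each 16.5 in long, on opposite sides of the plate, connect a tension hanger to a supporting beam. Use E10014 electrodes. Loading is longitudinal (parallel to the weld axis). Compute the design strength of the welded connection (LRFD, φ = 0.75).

E100XX → F_EXX = 100 ksi.
Effective throat t_e = 0.707 × 0.375 = 0.2651 in.
Total length L = 33 in; A_we = 0.2651 × 33 = 8.749 in².
F_nw = 0.6 F_EXX = 0.6 × 100 = 60 ksi.
φR_n = 0.75 × 60 × 8.749 = 393.7 kip.

φR_n ≈ 394 kip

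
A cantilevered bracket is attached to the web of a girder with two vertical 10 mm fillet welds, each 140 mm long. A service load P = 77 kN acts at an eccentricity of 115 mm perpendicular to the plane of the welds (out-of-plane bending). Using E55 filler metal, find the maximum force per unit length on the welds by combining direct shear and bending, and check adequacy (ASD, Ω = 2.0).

f_max ≈ 1380 N/mm; NOT adequate

E55XX → F_EXX = 550 MPa.
L_w = 2 × 140 = 280 mm; section modulus (unit throat) S = 2 × L²/6 = 6533 mm².
Direct shear f_v = P/L_w = 77×10³/280 = 275 N/mm.
Moment M = P × e = 77×10³ × 115 = 8855000 N·mm; bending f_b = M/S = 1355 N/mm.
f_max = √(f_v² + f_b²) = √(275² + 1355²) = 1383 N/mm.
r_n/Ω = (1/2.0) × 0.6 × 550 × (0.707 × 10) = 1167 N/mm → NOT adequate.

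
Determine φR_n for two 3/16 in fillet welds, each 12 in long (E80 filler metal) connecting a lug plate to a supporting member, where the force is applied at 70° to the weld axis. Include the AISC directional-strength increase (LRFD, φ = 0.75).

φR_n ≈ 167 kips

E80XX → F_EXX = 80 ksi.
t_e = 0.707 × 0.1875 = 0.1326 in; A_we = 0.1326 × 24 = 3.181 in².
Directional factor: 1.0 + 0.5 sin^1.5(70°) = 1.455.
F_nw = 0.6 × 80 × 1.455 = 69.86 ksi.
φR_n = 0.75 × 69.86 × 3.181 = 166.7 kips.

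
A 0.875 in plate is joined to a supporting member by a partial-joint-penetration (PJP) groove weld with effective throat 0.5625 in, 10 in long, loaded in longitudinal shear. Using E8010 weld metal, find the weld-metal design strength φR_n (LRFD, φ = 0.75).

φR_n ≈ 202 kip

E80XX → F_EXX = 80 ksi.
Effective throat (given) t_e = 0.5625 in.
A_we = 0.5625 × 10 = 5.625 in².
F_nw = 0.6 F_EXX = 48 ksi.
φR_n = 0.75 × 48 × 5.625 = 202.5 kip.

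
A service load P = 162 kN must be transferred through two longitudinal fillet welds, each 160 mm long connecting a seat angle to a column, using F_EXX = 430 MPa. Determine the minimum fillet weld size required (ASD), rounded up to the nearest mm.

w = 6 mm

Total weld length L = 320 mm.
Required throat t_e = P × Ω / (0.6 F_EXX × L) = 162 × 2.0 / (0.6 × 430 × 320 × 10⁻³) = 3.924 mm.
Required leg w = t_e / 0.707 = 5.551 mm → use 6 mm.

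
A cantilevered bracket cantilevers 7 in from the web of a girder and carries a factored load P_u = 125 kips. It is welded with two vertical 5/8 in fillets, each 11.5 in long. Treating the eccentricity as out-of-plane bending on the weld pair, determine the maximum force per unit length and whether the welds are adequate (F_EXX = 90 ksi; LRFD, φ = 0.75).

L_w = 2 × 11.5 = 23 in; section modulus (unit throat) S = 2 × L²/6 = 44.08 in².
Direct shear f_v = P/L_w = 125/23 = 5.435 kip/in.
Moment M = P × e = 125 × 7 = 875 kip·in; bending f_b = M/S = 19.85 kip/in.
f_max = √(f_v² + f_b²) = √(5.435² + 19.85²) = 20.58 kip/in.
φr_n = 0.75 × 0.6 × 90 × (0.707 × 0.625) = 17.9 kip/in → NOT adequate.

f_max ≈ 20.6 kip/in; NOT adequate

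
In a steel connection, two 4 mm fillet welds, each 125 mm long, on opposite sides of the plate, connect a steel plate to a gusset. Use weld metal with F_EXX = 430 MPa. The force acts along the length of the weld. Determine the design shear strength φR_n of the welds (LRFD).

Effective throat t_e = 0.707 × 4 = 2.828 mm.
Total length L = 250 mm; A_we = 2.828 × 250 = 707 mm².
F_nw = 0.6 F_EXX = 0.6 × 430 = 258 MPa.
φR_n = 0.75 × 258 × 707 × 10⁻³ = 136.8 kN.

φR_n ≈ 137 kN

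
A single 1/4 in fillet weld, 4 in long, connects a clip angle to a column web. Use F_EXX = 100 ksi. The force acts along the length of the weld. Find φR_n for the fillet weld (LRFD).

Effective throat t_e = 0.707 × 0.25 = 0.1767 in.
Total length L = 4 in; A_we = 0.1767 × 4 = 0.707 in².
F_nw = 0.6 F_EXX = 0.6 × 100 = 60 ksi.
φR_n = 0.75 × 60 × 0.707 = 31.81 kip.

φR_n ≈ 31.8 kip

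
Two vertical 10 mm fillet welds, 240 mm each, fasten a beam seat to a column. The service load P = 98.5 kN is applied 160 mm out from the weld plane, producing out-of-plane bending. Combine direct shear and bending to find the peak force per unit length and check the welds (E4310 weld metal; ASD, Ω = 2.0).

f_max ≈ 846 N/mm; adequate

E43XX → F_EXX = 430 MPa.
L_w = 2 × 240 = 480 mm; section modulus (unit throat) S = 2 × L²/6 = 19200 mm².
Direct shear f_v = P/L_w = 98.5×10³/480 = 205.2 N/mm.
Moment M = P × e = 98.5×10³ × 160 = 15760000 N·mm; bending f_b = M/S = 820.8 N/mm.
f_max = √(f_v² + f_b²) = √(205.2² + 820.8²) = 846.1 N/mm.
r_n/Ω = (1/2.0) × 0.6 × 430 × (0.707 × 10) = 912 N/mm → adequate.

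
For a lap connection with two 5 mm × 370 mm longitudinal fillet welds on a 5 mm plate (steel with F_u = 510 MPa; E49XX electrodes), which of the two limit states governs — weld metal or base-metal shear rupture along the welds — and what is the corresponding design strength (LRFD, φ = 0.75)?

E49XX → F_EXX = 490 MPa.
t_e = 0.707 × 5 = 3.535 mm; L = 740 mm.
Weld metal: φR_n = 0.75 × 0.6 × 490 × 3.535 × 740 × 10⁻³ = 576.8 kN.
Base metal (shear rupture): φR_n = 0.75 × 0.6 × 510 × 5 × 740 × 10⁻³ = 849.2 kN.
Governing: weld metal.

φR_n ≈ 577 kN (weld metal governs)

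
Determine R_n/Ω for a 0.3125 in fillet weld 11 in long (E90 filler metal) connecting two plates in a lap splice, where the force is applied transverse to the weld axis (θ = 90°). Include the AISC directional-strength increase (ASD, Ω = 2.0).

R_n/Ω ≈ 98.4 kip

E90XX → F_EXX = 90 ksi.
t_e = 0.707 × 0.3125 = 0.2209 in; A_we = 0.2209 × 11 = 2.43 in².
Directional factor: 1.0 + 0.5 sin^1.5(90°) = 1.5.
F_nw = 0.6 × 90 × 1.5 = 81 ksi.
R_n/Ω = (81 × 2.43) / 2.0 = 98.43 kip.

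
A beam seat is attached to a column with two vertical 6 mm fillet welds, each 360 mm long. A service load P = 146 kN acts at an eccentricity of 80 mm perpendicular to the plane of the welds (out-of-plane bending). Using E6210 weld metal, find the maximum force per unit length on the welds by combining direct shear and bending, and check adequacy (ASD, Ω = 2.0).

f_max ≈ 338 N/mm; adequate

E62XX → F_EXX = 620 MPa.
L_w = 2 × 360 = 720 mm; section modulus (unit throat) S = 2 × L²/6 = 43200 mm².
Direct shear f_v = P/L_w = 146×10³/720 = 202.8 N/mm.
Moment M = P × e = 146×10³ × 80 = 11680000 N·mm; bending f_b = M/S = 270.4 N/mm.
f_max = √(f_v² + f_b²) = √(202.8² + 270.4²) = 338 N/mm.
r_n/Ω = (1/2.0) × 0.6 × 620 × (0.707 × 6) = 789 N/mm → adequate.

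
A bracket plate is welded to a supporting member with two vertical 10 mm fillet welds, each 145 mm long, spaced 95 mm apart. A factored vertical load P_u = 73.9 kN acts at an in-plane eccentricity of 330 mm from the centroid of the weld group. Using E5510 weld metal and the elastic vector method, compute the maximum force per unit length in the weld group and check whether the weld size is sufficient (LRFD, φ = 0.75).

E55XX → F_EXX = 550 MPa.
Total weld length L_w = 290 mm. Treat welds as unit-width lines.
Polar moment about centroid: J = 2[d³/12 + d(b/2)²] = 2[145³/12 + 145×47.5²] = 1162000 mm³.
Direct shear f_v = P/L_w = 73.9×10³ / 290 = 254.8 N/mm (vertical).
Torsion M = P·e = 73.9×10³ × 330 = 24387000 N·mm.
Critical point at (x, y) = (47.5, 72.5) from centroid. f_tx = M·y/J = 1521 N/mm; f_ty = M·x/J = 996.5 N/mm.
Resultant f_max = √[f_tx² + (f_v + f_ty)²] = √[1521² + (254.8 + 996.5)²] = 1970 N/mm.
Capacity per unit length: φr_n = 0.75 × 0.6 × 550 × (0.707 × 10) = 1750 N/mm.
1970 > 1750 → NOT adequate.

f_max ≈ 1970 N/mm; NOT adequate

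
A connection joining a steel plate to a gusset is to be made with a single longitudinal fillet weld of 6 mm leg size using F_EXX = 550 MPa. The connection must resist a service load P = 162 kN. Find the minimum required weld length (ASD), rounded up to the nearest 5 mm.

Throat t_e = 0.707 × 6 = 4.242 mm.
r_n/Ω = (0.6 × 550 × 4.242) / 2.0 = 699.9 N/mm = 0.6999 kN/mm.
L_req = P / (r_n/Ω) = 162 / 0.6999 = 231.5 mm total.
Round up → use L = 235 mm.

L = 235 mm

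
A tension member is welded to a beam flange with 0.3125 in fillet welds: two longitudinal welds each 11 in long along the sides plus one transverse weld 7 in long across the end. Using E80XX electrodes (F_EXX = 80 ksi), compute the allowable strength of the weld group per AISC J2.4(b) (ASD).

R_n/Ω ≈ 155 kip

t_e = 0.707 × 0.3125 = 0.2209 in.
R_nwl = 0.6 × 80 × 0.2209 × 22 = 233.3 kip (longitudinal, 2 welds).
R_nwt = 0.6 × 80 × 0.2209 × 7 = 74.23 kip (transverse, base value).
(i) R_nwl + R_nwt = 307.5 kip; (ii) 0.85 R_nwl + 1.5 R_nwt = 309.7 kip.
R_n = max = 309.7 kip [governs: (ii)]; R_n/Ω = 154.8 kip.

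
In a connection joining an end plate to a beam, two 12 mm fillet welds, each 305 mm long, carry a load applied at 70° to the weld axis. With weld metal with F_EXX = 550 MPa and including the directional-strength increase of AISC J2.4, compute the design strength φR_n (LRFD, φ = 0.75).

φR_n ≈ 1860 kN

t_e = 0.707 × 12 = 8.484 mm; A_we = 8.484 × 610 = 5175 mm².
Directional factor: 1.0 + 0.5 sin^1.5(70°) = 1.455.
F_nw = 0.6 × 550 × 1.455 = 480.3 MPa.
φR_n = 0.75 × 480.3 × 5175 × 10⁻³ = 1864 kN.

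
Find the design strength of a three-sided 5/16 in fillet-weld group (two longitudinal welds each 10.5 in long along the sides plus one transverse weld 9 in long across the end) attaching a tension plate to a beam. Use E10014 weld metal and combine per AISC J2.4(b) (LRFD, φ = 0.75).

E100XX → F_EXX = 100 ksi.
t_e = 0.707 × 0.3125 = 0.2209 in.
R_nwl = 0.6 × 100 × 0.2209 × 21 = 278.4 kips (longitudinal, 2 welds).
R_nwt = 0.6 × 100 × 0.2209 × 9 = 119.3 kips (transverse, base value).
(i) R_nwl + R_nwt = 397.7 kips; (ii) 0.85 R_nwl + 1.5 R_nwt = 415.6 kips.
R_n = max = 415.6 kips [governs: (ii)]; φR_n = 311.7 kips.

φR_n ≈ 312 kips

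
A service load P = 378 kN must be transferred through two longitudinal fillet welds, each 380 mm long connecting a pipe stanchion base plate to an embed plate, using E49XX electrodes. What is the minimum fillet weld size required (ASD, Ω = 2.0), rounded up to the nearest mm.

E49XX → F_EXX = 490 MPa.
Total weld length L = 760 mm.
Required throat t_e = P × Ω / (0.6 F_EXX × L) = 378 × 2.0 / (0.6 × 490 × 760 × 10⁻³) = 3.383 mm.
Required leg w = t_e / 0.707 = 4.786 mm → use 5 mm.

w = 5 mm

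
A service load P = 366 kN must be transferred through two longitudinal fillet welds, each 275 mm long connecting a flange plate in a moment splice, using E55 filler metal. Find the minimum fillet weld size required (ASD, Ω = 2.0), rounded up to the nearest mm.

w = 6 mm

E55XX → F_EXX = 550 MPa.
Total weld length L = 550 mm.
Required throat t_e = P × Ω / (0.6 F_EXX × L) = 366 × 2.0 / (0.6 × 550 × 550 × 10⁻³) = 4.033 mm.
Required leg w = t_e / 0.707 = 5.704 mm → use 6 mm.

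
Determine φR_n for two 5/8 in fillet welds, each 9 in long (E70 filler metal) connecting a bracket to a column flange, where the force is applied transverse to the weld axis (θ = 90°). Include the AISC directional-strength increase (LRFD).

E70XX → F_EXX = 70 ksi.
t_e = 0.707 × 0.625 = 0.4419 in; A_we = 0.4419 × 18 = 7.954 in².
Directional factor: 1.0 + 0.5 sin^1.5(90°) = 1.5.
F_nw = 0.6 × 70 × 1.5 = 63 ksi.
φR_n = 0.75 × 63 × 7.954 = 375.8 kips.

φR_n ≈ 376 kips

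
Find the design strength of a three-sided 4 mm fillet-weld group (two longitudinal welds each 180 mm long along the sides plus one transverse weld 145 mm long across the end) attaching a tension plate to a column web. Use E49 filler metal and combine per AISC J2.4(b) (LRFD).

φR_n ≈ 326 kN

E49XX → F_EXX = 490 MPa.
t_e = 0.707 × 4 = 2.828 mm.
R_nwl = 0.6 × 490 × 2.828 × 360 × 10⁻³ = 299.3 kN (longitudinal, 2 welds).
R_nwt = 0.6 × 490 × 2.828 × 145 × 10⁻³ = 120.6 kN (transverse, base value).
(i) R_nwl + R_nwt = 419.9 kN; (ii) 0.85 R_nwl + 1.5 R_nwt = 435.3 kN.
R_n = max = 435.3 kN [governs: (ii)]; φR_n = 326.4 kN.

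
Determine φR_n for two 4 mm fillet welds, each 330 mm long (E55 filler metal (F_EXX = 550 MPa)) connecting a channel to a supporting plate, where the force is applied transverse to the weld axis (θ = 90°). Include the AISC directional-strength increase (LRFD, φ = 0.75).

t_e = 0.707 × 4 = 2.828 mm; A_we = 2.828 × 660 = 1866 mm².
Directional factor: 1.0 + 0.5 sin^1.5(90°) = 1.5.
F_nw = 0.6 × 550 × 1.5 = 495 MPa.
φR_n = 0.75 × 495 × 1866 × 10⁻³ = 692.9 kN.

φR_n ≈ 693 kN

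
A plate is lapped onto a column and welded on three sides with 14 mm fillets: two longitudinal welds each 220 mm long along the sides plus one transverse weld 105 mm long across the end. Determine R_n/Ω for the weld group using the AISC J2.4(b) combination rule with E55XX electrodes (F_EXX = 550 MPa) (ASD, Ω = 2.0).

t_e = 0.707 × 14 = 9.898 mm.
R_nwl = 0.6 × 550 × 9.898 × 440 × 10⁻³ = 1437 kN (longitudinal, 2 welds).
R_nwt = 0.6 × 550 × 9.898 × 105 × 10⁻³ = 343 kN (transverse, base value).
(i) R_nwl + R_nwt = 1780 kN; (ii) 0.85 R_nwl + 1.5 R_nwt = 1736 kN.
R_n = max = 1780 kN [governs: (i)]; R_n/Ω = 890.1 kN.

R_n/Ω ≈ 890 kN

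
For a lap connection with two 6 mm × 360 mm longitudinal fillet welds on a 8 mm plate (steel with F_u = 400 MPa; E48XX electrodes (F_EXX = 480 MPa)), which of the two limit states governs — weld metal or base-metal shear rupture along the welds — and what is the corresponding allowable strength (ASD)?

R_n/Ω ≈ 440 kN (weld metal governs)

t_e = 0.707 × 6 = 4.242 mm; L = 720 mm.
Weld metal: R_n/Ω = (1/2.0) × 0.6 × 480 × 4.242 × 720 × 10⁻³ = 439.8 kN.
Base metal (shear rupture): R_n/Ω = (1/2.0) × 0.6 × 400 × 8 × 720 × 10⁻³ = 691.2 kN.
Governing: weld metal.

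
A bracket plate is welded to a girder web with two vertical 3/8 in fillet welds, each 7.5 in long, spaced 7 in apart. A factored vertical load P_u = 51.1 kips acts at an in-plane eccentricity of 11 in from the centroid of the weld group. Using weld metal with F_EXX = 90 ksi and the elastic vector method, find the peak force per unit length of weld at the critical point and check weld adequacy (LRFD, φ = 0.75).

Total weld length L_w = 15 in. Treat welds as unit-width lines.
Polar moment about centroid: J = 2[d³/12 + d(b/2)²] = 2[7.5³/12 + 7.5×3.5²] = 254.1 in³.
Direct shear f_v = P/L_w = 51.1 / 15 = 3.407 kip/in (vertical).
Torsion M = P·e = 51.1 × 11 = 562.1 kip·in.
Critical point at (x, y) = (3.5, 3.75) from centroid. f_tx = M·y/J = 8.297 kip/in; f_ty = M·x/J = 7.744 kip/in.
Resultant f_max = √[f_tx² + (f_v + f_ty)²] = √[8.297² + (3.407 + 7.744)²] = 13.9 kip/in.
Capacity per unit length: φr_n = 0.75 × 0.6 × 90 × (0.707 × 0.375) = 10.74 kip/in.
13.9 > 10.74 → NOT adequate.

f_max ≈ 13.9 kip/in; NOT adequate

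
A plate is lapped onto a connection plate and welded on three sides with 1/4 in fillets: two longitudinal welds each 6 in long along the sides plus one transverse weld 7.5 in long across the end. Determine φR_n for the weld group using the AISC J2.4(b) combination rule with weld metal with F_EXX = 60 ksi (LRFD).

φR_n ≈ 102 kip

t_e = 0.707 × 0.25 = 0.1767 in.
R_nwl = 0.6 × 60 × 0.1767 × 12 = 76.36 kip (longitudinal, 2 welds).
R_nwt = 0.6 × 60 × 0.1767 × 7.5 = 47.72 kip (transverse, base value).
(i) R_nwl + R_nwt = 124.1 kip; (ii) 0.85 R_nwl + 1.5 R_nwt = 136.5 kip.
R_n = max = 136.5 kip [governs: (ii)]; φR_n = 102.4 kip.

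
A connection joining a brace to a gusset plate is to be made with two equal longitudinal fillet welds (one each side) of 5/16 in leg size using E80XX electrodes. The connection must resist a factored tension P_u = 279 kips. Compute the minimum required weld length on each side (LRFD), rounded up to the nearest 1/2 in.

E80XX → F_EXX = 80 ksi.
Throat t_e = 0.707 × 0.3125 = 0.2209 in.
φr_n = 0.75 × 0.6 × 80 × 0.2209 = 7.954 kips/in.
L_req = P_u / φr_n = 279 / 7.954 = 35.08 in total.
Per side: 35.08 / 2 = 17.54 in.
Round up → use L = 18 in on each side.

L = 18 in on each side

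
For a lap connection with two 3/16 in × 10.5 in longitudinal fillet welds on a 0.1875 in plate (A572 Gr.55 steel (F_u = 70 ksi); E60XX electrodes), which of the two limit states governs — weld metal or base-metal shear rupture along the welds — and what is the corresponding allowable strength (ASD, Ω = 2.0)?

R_n/Ω ≈ 50.1 kips (weld metal governs)

E60XX → F_EXX = 60 ksi.
t_e = 0.707 × 0.1875 = 0.1326 in; L = 21 in.
Weld metal: R_n/Ω = (1/2.0) × 0.6 × 60 × 0.1326 × 21 = 50.11 kips.
Base metal (shear rupture): R_n/Ω = (1/2.0) × 0.6 × 70 × 0.1875 × 21 = 82.69 kips.
Governing: weld metal.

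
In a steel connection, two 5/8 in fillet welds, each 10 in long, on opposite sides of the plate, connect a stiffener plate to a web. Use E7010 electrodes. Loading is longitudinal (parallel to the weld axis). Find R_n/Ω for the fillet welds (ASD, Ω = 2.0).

R_n/Ω ≈ 186 kip

E70XX → F_EXX = 70 ksi.
Effective throat t_e = 0.707 × 0.625 = 0.4419 in.
Total length L = 20 in; A_we = 0.4419 × 20 = 8.837 in².
F_nw = 0.6 F_EXX = 0.6 × 70 = 42 ksi.
R_n = 42 × 8.837 = 371.2 kip; R_n/Ω = 371.2/2.0 = 185.6 kip.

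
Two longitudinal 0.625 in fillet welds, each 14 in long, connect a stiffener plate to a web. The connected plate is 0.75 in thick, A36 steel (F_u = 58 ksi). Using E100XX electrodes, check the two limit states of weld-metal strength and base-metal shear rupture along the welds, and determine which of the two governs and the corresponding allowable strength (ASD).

R_n/Ω ≈ 365 kip (base-metal shear rupture governs)

E100XX → F_EXX = 100 ksi.
t_e = 0.707 × 0.625 = 0.4419 in; L = 28 in.
Weld metal: R_n/Ω = (1/2.0) × 0.6 × 100 × 0.4419 × 28 = 371.2 kip.
Base metal (shear rupture): R_n/Ω = (1/2.0) × 0.6 × 58 × 0.75 × 28 = 365.4 kip.
Governing: base-metal shear rupture.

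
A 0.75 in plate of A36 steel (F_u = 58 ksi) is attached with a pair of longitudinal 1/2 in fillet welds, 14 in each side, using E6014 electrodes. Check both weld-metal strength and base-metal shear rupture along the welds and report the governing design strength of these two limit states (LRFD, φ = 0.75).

E60XX → F_EXX = 60 ksi.
t_e = 0.707 × 0.5 = 0.3535 in; L = 28 in.
Weld metal: φR_n = 0.75 × 0.6 × 60 × 0.3535 × 28 = 267.2 kip.
Base metal (shear rupture): φR_n = 0.75 × 0.6 × 58 × 0.75 × 28 = 548.1 kip.
Governing: weld metal.

φR_n ≈ 267 kip (weld metal governs)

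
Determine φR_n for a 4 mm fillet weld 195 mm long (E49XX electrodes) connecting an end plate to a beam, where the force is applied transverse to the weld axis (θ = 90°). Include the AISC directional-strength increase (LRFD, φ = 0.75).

φR_n ≈ 182 kN

E49XX → F_EXX = 490 MPa.
t_e = 0.707 × 4 = 2.828 mm; A_we = 2.828 × 195 = 551.5 mm².
Directional factor: 1.0 + 0.5 sin^1.5(90°) = 1.5.
F_nw = 0.6 × 490 × 1.5 = 441 MPa.
φR_n = 0.75 × 441 × 551.5 × 10⁻³ = 182.4 kN.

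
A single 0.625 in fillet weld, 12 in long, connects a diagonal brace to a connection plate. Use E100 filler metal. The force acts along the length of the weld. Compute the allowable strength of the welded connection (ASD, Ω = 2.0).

E100XX → F_EXX = 100 ksi.
Effective throat t_e = 0.707 × 0.625 = 0.4419 in.
Total length L = 12 in; A_we = 0.4419 × 12 = 5.302 in².
F_nw = 0.6 F_EXX = 0.6 × 100 = 60 ksi.
R_n = 60 × 5.302 = 318.1 kip; R_n/Ω = 318.1/2.0 = 159.1 kip.

R_n/Ω ≈ 159 kip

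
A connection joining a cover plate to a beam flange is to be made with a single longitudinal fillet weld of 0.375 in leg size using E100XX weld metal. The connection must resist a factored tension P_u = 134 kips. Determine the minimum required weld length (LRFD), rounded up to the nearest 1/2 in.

L = 11.5 in

E100XX → F_EXX = 100 ksi.
Throat t_e = 0.707 × 0.375 = 0.2651 in.
φr_n = 0.75 × 0.6 × 100 × 0.2651 = 11.93 kips/in.
L_req = P_u / φr_n = 134 / 11.93 = 11.23 in total.
Round up → use L = 11.5 in.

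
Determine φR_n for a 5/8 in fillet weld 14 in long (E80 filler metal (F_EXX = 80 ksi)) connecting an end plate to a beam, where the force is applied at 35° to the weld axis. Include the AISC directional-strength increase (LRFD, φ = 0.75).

φR_n ≈ 271 kip

t_e = 0.707 × 0.625 = 0.4419 in; A_we = 0.4419 × 14 = 6.186 in².
Directional factor: 1.0 + 0.5 sin^1.5(35°) = 1.217.
F_nw = 0.6 × 80 × 1.217 = 58.43 ksi.
φR_n = 0.75 × 58.43 × 6.186 = 271.1 kip.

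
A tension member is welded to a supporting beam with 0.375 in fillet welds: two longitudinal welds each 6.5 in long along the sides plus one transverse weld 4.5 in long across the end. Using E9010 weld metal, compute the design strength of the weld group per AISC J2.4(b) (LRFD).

E90XX → F_EXX = 90 ksi.
t_e = 0.707 × 0.375 = 0.2651 in.
R_nwl = 0.6 × 90 × 0.2651 × 13 = 186.1 kips (longitudinal, 2 welds).
R_nwt = 0.6 × 90 × 0.2651 × 4.5 = 64.43 kips (transverse, base value).
(i) R_nwl + R_nwt = 250.5 kips; (ii) 0.85 R_nwl + 1.5 R_nwt = 254.8 kips.
R_n = max = 254.8 kips [governs: (ii)]; φR_n = 191.1 kips.

φR_n ≈ 191 kips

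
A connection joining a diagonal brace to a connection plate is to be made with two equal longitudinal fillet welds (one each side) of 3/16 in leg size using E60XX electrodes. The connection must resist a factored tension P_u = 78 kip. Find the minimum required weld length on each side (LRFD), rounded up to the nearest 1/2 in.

E60XX → F_EXX = 60 ksi.
Throat t_e = 0.707 × 0.1875 = 0.1326 in.
φr_n = 0.75 × 0.6 × 60 × 0.1326 = 3.579 kip/in.
L_req = P_u / φr_n = 78 / 3.579 = 21.79 in total.
Per side: 21.79 / 2 = 10.9 in.
Round up → use L = 11 in on each side.

L = 11 in on each side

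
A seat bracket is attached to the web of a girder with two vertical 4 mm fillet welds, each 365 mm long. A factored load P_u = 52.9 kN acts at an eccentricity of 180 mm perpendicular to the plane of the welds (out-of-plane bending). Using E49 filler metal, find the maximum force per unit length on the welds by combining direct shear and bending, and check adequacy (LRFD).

f_max ≈ 226 N/mm; adequate

E49XX → F_EXX = 490 MPa.
L_w = 2 × 365 = 730 mm; section modulus (unit throat) S = 2 × L²/6 = 44410 mm².
Direct shear f_v = P/L_w = 52.9×10³/730 = 72.47 N/mm.
Moment M = P × e = 52.9×10³ × 180 = 9522000 N·mm; bending f_b = M/S = 214.4 N/mm.
f_max = √(f_v² + f_b²) = √(72.47² + 214.4²) = 226.3 N/mm.
φr_n = 0.75 × 0.6 × 490 × (0.707 × 4) = 623.6 N/mm → adequate.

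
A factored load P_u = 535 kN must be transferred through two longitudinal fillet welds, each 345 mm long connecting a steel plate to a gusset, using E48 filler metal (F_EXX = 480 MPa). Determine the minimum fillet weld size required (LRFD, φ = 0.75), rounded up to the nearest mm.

Total weld length L = 690 mm.
Required throat t_e = P_u / (φ × 0.6 F_EXX × L) = 535 / (0.75 × 0.6 × 480 × 690 × 10⁻³) = 3.59 mm.
Required leg w = t_e / 0.707 = 5.077 mm → use 6 mm.

w = 6 mm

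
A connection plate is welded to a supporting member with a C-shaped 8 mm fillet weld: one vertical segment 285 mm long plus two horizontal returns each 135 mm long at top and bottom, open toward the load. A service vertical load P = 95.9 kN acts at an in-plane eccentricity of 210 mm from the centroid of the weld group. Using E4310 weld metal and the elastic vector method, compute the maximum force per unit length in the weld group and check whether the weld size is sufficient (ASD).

E43XX → F_EXX = 430 MPa.
Total weld length L_w = 555 mm. Treat welds as unit-width lines.
Centroid: x̄ = 2×135×67.5 / 555 = 32.84 mm from the vertical weld.
Polar moment about centroid: J = I_x + I_y = [285³/12 + 2×135×142.5²] + [285×32.84² + 2(135³/12 + 135×34.66²)] = 8454000 mm³.
Direct shear f_v = P/L_w = 95.9×10³ / 555 = 172.8 N/mm (vertical).
Torsion M = P·e = 95.9×10³ × 210 = 20139000 N·mm.
Critical point at (x, y) = (102.2, 142.5) from centroid. f_tx = M·y/J = 339.5 N/mm; f_ty = M·x/J = 243.4 N/mm.
Resultant f_max = √[f_tx² + (f_v + f_ty)²] = √[339.5² + (172.8 + 243.4)²] = 537.1 N/mm.
Capacity per unit length: r_n/Ω = (1/2.0) × 0.6 × 430 × (0.707 × 8) = 729.6 N/mm.
537.1 ≤ 729.6 → adequate.

f_max ≈ 537 N/mm; adequate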